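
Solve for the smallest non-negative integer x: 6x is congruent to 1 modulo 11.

The inverse of 6 mod 11 is 2 (since 6·2 = 12 ≡ 1).
So x ≡ 2·1 = 2 ≡ 2 (mod 11).

2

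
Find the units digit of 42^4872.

6

The units digit of 42^n cycles with period 4: 2, 4, 8, 6, …
4872 leaves remainder 0 on division by 4, so 42^4872 ends in 6.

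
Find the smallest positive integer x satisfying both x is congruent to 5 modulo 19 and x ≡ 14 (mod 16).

62

x ≡ 14 (mod 16) gives x ∈ {14, 30, 46, 62}.
The first of these with x mod 19 = 5 is 62.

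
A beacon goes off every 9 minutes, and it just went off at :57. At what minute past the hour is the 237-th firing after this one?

237·9 = 2133.
2133 − 35·60 = 33, so 2133 ≡ 33 (mod 60).
(57 + 33) mod 60 = 30.

30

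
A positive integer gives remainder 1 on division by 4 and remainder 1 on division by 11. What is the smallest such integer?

1

x ≡ 1 (mod 4) gives x ∈ {1}.
The first of these with x mod 11 = 1 is 1.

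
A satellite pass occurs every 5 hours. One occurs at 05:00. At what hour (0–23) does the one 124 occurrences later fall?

124·5 = 620.
Dividing 620 by 24 gives quotient 25 and remainder 20.
(5 + 20) mod 24 = 1.

1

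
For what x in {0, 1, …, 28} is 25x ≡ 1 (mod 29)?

7

The inverse of 25 mod 29 is 7 (since 25·7 = 175 ≡ 1).
So x ≡ 7·1 = 7 ≡ 7 (mod 29).
Check: 25·7 = 175 = 6·29 + 1.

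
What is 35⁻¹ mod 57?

57 = 1·35 + 22
35 = 1·22 + 13
22 = 1·13 + 9
13 = 1·9 + 4
9 = 2·4 + 1
4 = 4·1 + 0
Back-substituting gives 35·44 ≡ 1 (mod 57).

44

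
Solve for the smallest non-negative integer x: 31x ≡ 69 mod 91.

The inverse of 31 mod 91 is 47 (since 31·47 = 1457 ≡ 1).
Multiplying both sides by 47: x ≡ 47·69 = 3243 ≡ 58 (mod 91).

58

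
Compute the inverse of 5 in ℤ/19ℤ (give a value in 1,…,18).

4

19 = 3·5 + 4
5 = 1·4 + 1
4 = 4·1 + 0
Back-substituting gives 5·4 ≡ 1 (mod 19).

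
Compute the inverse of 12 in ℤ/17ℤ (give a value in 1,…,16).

17 = 1·12 + 5
12 = 2·5 + 2
5 = 2·2 + 1
2 = 2·1 + 0
Back-substituting gives 12·10 ≡ 1 (mod 17).

10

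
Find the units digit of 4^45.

The units digit of 4^n cycles with period 2: 4, 6, …
45 leaves remainder 1 on division by 2, so 4^45 ends in 4.

4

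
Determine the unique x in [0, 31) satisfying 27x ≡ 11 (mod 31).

The inverse of 27 mod 31 is 23 (since 27·23 = 621 ≡ 1).
Multiplying both sides by 23: x ≡ 23·11 = 253 ≡ 5 (mod 31).

5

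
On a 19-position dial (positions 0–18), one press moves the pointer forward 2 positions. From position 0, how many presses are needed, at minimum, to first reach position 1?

19 = 9·2 + 1
2 = 2·1 + 0
Back-substituting gives 2·10 ≡ 1 (mod 19).

10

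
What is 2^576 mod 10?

6

The units digit of 2^n cycles with period 4: 2, 4, 8, 6, …
576 mod 4 = 0, so the last digit matches 2^4 = 6.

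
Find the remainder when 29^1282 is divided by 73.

6

By repeated squaring mod 73: 29^1≡29, 29^2≡38, 29^4≡57, 29^8≡37, 29^16≡55, 29^32≡32, 29^64≡2, 29^128≡4, 29^256≡16, 29^512≡37, 29^1024≡55.
Since 1282 = 2 + 256 + 1024 in binary, 29^1282 ≡ 38·16·55 ≡ 6 (mod 73).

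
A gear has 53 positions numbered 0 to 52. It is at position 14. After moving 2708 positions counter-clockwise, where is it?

9

2708 mod 53 = 5 (since 51·53 = 2703).
(14 − 5) mod 53 = 9.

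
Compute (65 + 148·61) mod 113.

53

148·61 = 9028.
Dividing 9028 by 113 gives quotient 79 and remainder 101.
(65 + 101) mod 113 = 53.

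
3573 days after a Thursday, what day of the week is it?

3573 mod 7 = 3 (since 510·7 = 3570).
Thursday + 3 days → Sunday.

Sunday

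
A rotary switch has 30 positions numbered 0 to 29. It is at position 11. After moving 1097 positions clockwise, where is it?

28

1097 mod 30 = 17 (since 36·30 = 1080).
(11 + 17) mod 30 = 28.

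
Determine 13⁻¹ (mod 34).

21

13·21 = 273 = 8·34 + 1, so 13⁻¹ ≡ 21 (mod 34).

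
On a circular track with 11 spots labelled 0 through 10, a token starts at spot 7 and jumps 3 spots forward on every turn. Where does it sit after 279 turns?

279·3 = 837.
837 = 76·11 + 1, so 837 mod 11 = 1.
(7 + 1) mod 11 = 8.

8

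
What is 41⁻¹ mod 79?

79 = 1·41 + 38
41 = 1·38 + 3
38 = 12·3 + 2
3 = 1·2 + 1
2 = 2·1 + 0
Back-substituting gives 41·27 ≡ 1 (mod 79).

27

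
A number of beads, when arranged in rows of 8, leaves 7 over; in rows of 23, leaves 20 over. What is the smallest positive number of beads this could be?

135

Since 23·7 ≡ 1 (mod 8), take x = 20 + 23·((7−20)·7 mod 8) = 20 + 23·5 = 135.
Check: 135 mod 8 = 7, 135 mod 23 = 20.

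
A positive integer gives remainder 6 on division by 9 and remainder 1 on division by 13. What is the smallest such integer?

x ≡ 6 (mod 9) gives x ∈ {6, 15, 24, 33, 42, 51, 60, 69, …}.
The first of these with x mod 13 = 1 is 105.

105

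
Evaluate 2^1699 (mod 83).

53

Square-and-reduce mod 83: 2^1≡2, 2^2≡4, 2^4≡16, 2^8≡7, 2^16≡49, 2^32≡77, 2^64≡36, 2^128≡51, 2^256≡28, 2^512≡37, 2^1024≡41.
Since 1699 = 1 + 2 + 32 + 128 + 512 + 1024 in binary, 2^1699 ≡ 2·4·77·51·37·41 ≡ 53 (mod 83).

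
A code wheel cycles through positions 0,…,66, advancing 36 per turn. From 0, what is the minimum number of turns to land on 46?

36⁻¹ ≡ 54 (mod 67) because 36·54 = 1944 = 29·67 + 1.
So x ≡ 54·46 = 2484 ≡ 5 (mod 67).
Check: 36·5 = 180 = 2·67 + 46.

5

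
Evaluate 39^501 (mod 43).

Square-and-reduce mod 43: 39^1≡39, 39^2≡16, 39^4≡41, 39^8≡4, 39^16≡16, 39^32≡41, 39^64≡4, 39^128≡16, 39^256≡41.
501 = 1 + 4 + 16 + 32 + 64 + 128 + 256, so 39^501 ≡ 39·41·16·41·4·16·41 ≡ 2 (mod 43).

2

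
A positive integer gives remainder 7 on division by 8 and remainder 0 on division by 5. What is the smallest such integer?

x ≡ 0 (mod 5) gives x ∈ {0, 5, 10, 15}.
The first of these with x mod 8 = 7 is 15.

15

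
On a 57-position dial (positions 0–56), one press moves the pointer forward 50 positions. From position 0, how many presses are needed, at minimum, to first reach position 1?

50·8 = 400 = 7·57 + 1, so 50⁻¹ ≡ 8 (mod 57).

8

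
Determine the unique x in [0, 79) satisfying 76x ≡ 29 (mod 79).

43

The inverse of 76 mod 79 is 26 (since 76·26 = 1976 ≡ 1).
So x ≡ 26·29 = 754 ≡ 43 (mod 79).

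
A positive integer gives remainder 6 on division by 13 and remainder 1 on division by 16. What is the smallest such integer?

97

x ≡ 6 (mod 13) gives x ∈ {6, 19, 32, 45, 58, 71, 84, 97}.
The first of these with x mod 16 = 1 is 97.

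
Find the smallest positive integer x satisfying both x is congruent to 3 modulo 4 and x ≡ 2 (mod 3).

11

x ≡ 2 (mod 3) gives x ∈ {2, 5, 8, 11}.
The first of these with x mod 4 = 3 is 11.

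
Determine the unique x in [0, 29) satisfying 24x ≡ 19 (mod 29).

24⁻¹ ≡ 23 (mod 29) because 24·23 = 552 = 19·29 + 1.
Multiplying both sides by 23: x ≡ 23·19 = 437 ≡ 2 (mod 29).

2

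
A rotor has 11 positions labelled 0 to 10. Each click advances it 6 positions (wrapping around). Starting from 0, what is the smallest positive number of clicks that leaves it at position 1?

6·2 = 12 = 1·11 + 1, so 6⁻¹ ≡ 2 (mod 11).

2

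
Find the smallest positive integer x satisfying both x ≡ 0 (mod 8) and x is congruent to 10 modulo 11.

x ≡ 0 (mod 8) gives x ∈ {0, 8, 16, 24, 32}.
The first of these with x mod 11 = 10 is 32.

32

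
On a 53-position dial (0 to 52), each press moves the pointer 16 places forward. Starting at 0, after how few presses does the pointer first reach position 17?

The inverse of 16 mod 53 is 10 (since 16·10 = 160 ≡ 1).
So x ≡ 10·17 = 170 ≡ 11 (mod 53).

11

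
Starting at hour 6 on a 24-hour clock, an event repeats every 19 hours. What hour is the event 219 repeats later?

219·19 = 4161.
4161 − 173·24 = 9, so 4161 ≡ 9 (mod 24).
(6 + 9) mod 24 = 15.

15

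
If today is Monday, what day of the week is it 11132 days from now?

11132 − 1590·7 = 2, so 11132 ≡ 2 (mod 7).
Monday + 2 days → Wednesday.

Wednesday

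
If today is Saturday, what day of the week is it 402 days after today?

402 − 57·7 = 3, so 402 ≡ 3 (mod 7).
Saturday + 3 days → Tuesday.

Tuesday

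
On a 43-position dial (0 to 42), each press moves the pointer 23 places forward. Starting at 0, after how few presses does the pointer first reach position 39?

23⁻¹ ≡ 15 (mod 43) because 23·15 = 345 = 8·43 + 1.
Multiplying both sides by 15: x ≡ 15·39 = 585 ≡ 26 (mod 43).

26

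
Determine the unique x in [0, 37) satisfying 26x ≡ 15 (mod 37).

2

26⁻¹ ≡ 10 (mod 37) because 26·10 = 260 = 7·37 + 1.
Multiplying both sides by 10: x ≡ 10·15 = 150 ≡ 2 (mod 37).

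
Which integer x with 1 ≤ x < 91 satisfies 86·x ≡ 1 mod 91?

18

91 = 1·86 + 5
86 = 17·5 + 1
5 = 5·1 + 0
Back-substituting gives 86·18 ≡ 1 (mod 91).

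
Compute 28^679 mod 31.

19

Successive squares of 28 mod 31: 28^1≡28, 28^2≡9, 28^4≡19, 28^8≡20, 28^16≡28, 28^32≡9, 28^64≡19, 28^128≡20, 28^256≡28, 28^512≡9.
679 = 1 + 2 + 4 + 32 + 128 + 512, so 28^679 ≡ 28·9·19·9·20·9 ≡ 19 (mod 31).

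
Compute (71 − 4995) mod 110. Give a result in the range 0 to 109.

Dividing 4995 by 110 gives quotient 45 and remainder 45.
(71 − 45) mod 110 = 26.

26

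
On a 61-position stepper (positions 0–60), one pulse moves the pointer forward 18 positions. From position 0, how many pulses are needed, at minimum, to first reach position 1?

17

61 = 3·18 + 7
18 = 2·7 + 4
7 = 1·4 + 3
4 = 1·3 + 1
3 = 3·1 + 0
Back-substituting gives 18·17 ≡ 1 (mod 61).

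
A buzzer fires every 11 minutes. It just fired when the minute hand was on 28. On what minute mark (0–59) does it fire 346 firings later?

346·11 = 3806.
Dividing 3806 by 60 gives quotient 63 and remainder 26.
(28 + 26) mod 60 = 54.

54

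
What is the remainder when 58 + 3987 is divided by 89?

40

3987 mod 89 = 71 (since 44·89 = 3916).
(58 + 71) mod 89 = 40.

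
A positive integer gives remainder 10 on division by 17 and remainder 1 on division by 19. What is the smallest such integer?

248

x ≡ 10 (mod 17) gives x ∈ {10, 27, 44, 61, 78, 95, 112, 129, …}.
The first of these with x mod 19 = 1 is 248.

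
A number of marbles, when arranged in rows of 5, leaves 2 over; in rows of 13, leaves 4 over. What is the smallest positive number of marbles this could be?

x ≡ 2 (mod 5) gives x ∈ {2, 7, 12, 17}.
The first of these with x mod 13 = 4 is 17.

17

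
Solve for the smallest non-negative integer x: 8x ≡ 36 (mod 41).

8⁻¹ ≡ 36 (mod 41) because 8·36 = 288 = 7·41 + 1.
So x ≡ 36·36 = 1296 ≡ 25 (mod 41).
Check: 8·25 = 200 = 4·41 + 36.

25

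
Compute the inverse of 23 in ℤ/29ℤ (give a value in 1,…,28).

24

29 = 1·23 + 6
23 = 3·6 + 5
6 = 1·5 + 1
5 = 5·1 + 0
Back-substituting gives 23·24 ≡ 1 (mod 29).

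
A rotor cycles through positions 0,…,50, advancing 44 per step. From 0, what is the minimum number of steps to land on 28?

44⁻¹ ≡ 29 (mod 51) because 44·29 = 1276 = 25·51 + 1.
Multiplying both sides by 29: x ≡ 29·28 = 812 ≡ 47 (mod 51).
Check: 44·47 = 2068 = 40·51 + 28.

47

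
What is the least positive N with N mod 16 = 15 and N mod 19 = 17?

x ≡ 15 (mod 16) gives x ∈ {15, 31, 47, 63, 79, 95, 111, 127, …}.
The first of these with x mod 19 = 17 is 207.

207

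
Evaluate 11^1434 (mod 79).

Square-and-reduce mod 79: 11^1≡11, 11^2≡42, 11^4≡26, 11^8≡44, 11^16≡40, 11^32≡20, 11^64≡5, 11^128≡25, 11^256≡72, 11^512≡49, 11^1024≡31.
Since 1434 = 2 + 8 + 16 + 128 + 256 + 1024 in binary, 11^1434 ≡ 42·44·40·25·72·31 ≡ 8 (mod 79).

8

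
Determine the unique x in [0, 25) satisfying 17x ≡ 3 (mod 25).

9

17⁻¹ ≡ 3 (mod 25) because 17·3 = 51 = 2·25 + 1.
So x ≡ 3·3 = 9 ≡ 9 (mod 25).
Check: 17·9 = 153 = 6·25 + 3.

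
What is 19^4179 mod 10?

9

Powers of 9 mod 10 repeat with period 2: 9, 1.
4179 mod 2 = 1, so the last digit matches 9^1 = 9.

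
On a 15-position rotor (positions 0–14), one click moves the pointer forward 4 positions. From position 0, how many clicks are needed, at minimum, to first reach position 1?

4·4 = 16 = 1·15 + 1, so 4⁻¹ ≡ 4 (mod 15).

4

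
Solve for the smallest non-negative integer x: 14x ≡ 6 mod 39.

6

14⁻¹ ≡ 14 (mod 39) because 14·14 = 196 = 5·39 + 1.
Multiplying both sides by 14: x ≡ 14·6 = 84 ≡ 6 (mod 39).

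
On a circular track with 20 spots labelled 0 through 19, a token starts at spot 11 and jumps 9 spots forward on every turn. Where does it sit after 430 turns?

430·9 = 3870.
3870 = 193·20 + 10, so 3870 mod 20 = 10.
(11 + 10) mod 20 = 1.

1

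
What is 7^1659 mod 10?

Powers of 7 mod 10 repeat with period 4: 7, 9, 3, 1.
1659 mod 4 = 3, so the last digit matches 7^3 = 3.

3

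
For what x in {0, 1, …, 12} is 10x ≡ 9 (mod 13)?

10⁻¹ ≡ 4 (mod 13) because 10·4 = 40 = 3·13 + 1.
So x ≡ 4·9 = 36 ≡ 10 (mod 13).

10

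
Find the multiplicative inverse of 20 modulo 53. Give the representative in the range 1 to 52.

8

20·8 = 160 = 3·53 + 1, so 20⁻¹ ≡ 8 (mod 53).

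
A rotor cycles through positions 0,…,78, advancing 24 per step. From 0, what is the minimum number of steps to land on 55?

78

24⁻¹ ≡ 56 (mod 79) because 24·56 = 1344 = 17·79 + 1.
Multiplying both sides by 56: x ≡ 56·55 = 3080 ≡ 78 (mod 79).
Check: 24·78 = 1872 = 23·79 + 55.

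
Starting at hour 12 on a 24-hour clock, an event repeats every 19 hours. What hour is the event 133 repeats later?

133·19 = 2527.
2527 = 105·24 + 7, so 2527 mod 24 = 7.
(12 + 7) mod 24 = 19.

19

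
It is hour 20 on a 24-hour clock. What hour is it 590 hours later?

10

590 = 24·24 + 14, so 590 mod 24 = 14.
(20 + 14) mod 24 = 10.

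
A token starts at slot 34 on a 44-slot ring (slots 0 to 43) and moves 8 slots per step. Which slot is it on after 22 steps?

22·8 = 176.
Dividing 176 by 44 gives quotient 4 and remainder 0.
(34 + 0) mod 44 = 34.

34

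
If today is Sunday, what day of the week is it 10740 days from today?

10740 mod 7 = 2 (since 1534·7 = 10738).
Sunday + 2 days → Tuesday.

Tuesday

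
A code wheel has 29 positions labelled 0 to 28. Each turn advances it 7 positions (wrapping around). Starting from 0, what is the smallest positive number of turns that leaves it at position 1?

25

29 = 4·7 + 1
7 = 7·1 + 0
Back-substituting gives 7·25 ≡ 1 (mod 29).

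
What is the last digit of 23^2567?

Powers of 3 mod 10 repeat with period 4: 3, 9, 7, 1.
2567 mod 4 = 3, so the last digit matches 3^3 = 7.

7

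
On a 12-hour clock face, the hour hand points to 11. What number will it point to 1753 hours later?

1753 − 146·12 = 1, so 1753 ≡ 1 (mod 12).
11 + 1 → 12 on a 12-hour dial.

12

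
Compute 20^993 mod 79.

Successive squares of 20 mod 79: 20^1≡20, 20^2≡5, 20^4≡25, 20^8≡72, 20^16≡49, 20^32≡31, 20^64≡13, 20^128≡11, 20^256≡42, 20^512≡26.
993 = 1 + 32 + 64 + 128 + 256 + 512, so 20^993 ≡ 20·31·13·11·42·26 ≡ 8 (mod 79).

8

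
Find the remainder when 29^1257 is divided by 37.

31

Square-and-reduce mod 37: 29^1≡29, 29^2≡27, 29^4≡26, 29^8≡10, 29^16≡26, 29^32≡10, 29^64≡26, 29^128≡10, 29^256≡26, 29^512≡10, 29^1024≡26.
1257 = 1 + 8 + 32 + 64 + 128 + 1024, so 29^1257 ≡ 29·10·10·26·10·26 ≡ 31 (mod 37).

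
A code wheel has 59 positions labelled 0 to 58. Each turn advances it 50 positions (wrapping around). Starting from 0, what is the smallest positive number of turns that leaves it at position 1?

13

50·13 = 650 = 11·59 + 1, so 50⁻¹ ≡ 13 (mod 59).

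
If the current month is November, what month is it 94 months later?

94 mod 12 = 10 (since 7·12 = 84).
November + 10 months → September.

September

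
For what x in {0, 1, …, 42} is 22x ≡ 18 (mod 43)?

36

22⁻¹ ≡ 2 (mod 43) because 22·2 = 44 = 1·43 + 1.
Multiplying both sides by 2: x ≡ 2·18 = 36 ≡ 36 (mod 43).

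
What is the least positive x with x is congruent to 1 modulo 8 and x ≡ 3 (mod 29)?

177

Since 29·5 ≡ 1 (mod 8), take x = 3 + 29·((1−3)·5 mod 8) = 3 + 29·6 = 177.
Check: 177 mod 8 = 1, 177 mod 29 = 3.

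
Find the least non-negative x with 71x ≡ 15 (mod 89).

14

The inverse of 71 mod 89 is 84 (since 71·84 = 5964 ≡ 1).
Multiplying both sides by 84: x ≡ 84·15 = 1260 ≡ 14 (mod 89).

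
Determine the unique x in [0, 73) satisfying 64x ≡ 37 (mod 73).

64⁻¹ ≡ 8 (mod 73) because 64·8 = 512 = 7·73 + 1.
So x ≡ 8·37 = 296 ≡ 4 (mod 73).

4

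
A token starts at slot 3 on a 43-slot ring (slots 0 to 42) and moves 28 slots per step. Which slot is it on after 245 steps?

245·28 = 6860.
6860 = 159·43 + 23, so 6860 mod 43 = 23.
(3 + 23) mod 43 = 26.

26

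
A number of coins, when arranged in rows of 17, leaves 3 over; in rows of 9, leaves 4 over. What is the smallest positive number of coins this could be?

Since 9·2 ≡ 1 (mod 17), take x = 4 + 9·((3−4)·2 mod 17) = 4 + 9·15 = 139.
Check: 139 mod 17 = 3, 139 mod 9 = 4.

139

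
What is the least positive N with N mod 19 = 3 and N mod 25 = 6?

x ≡ 3 (mod 19) gives x ∈ {3, 22, 41, 60, 79, 98, 117, 136, …}.
The first of these with x mod 25 = 6 is 231.

231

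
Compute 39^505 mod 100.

99

Square-and-reduce mod 100: 39^1≡39, 39^2≡21, 39^4≡41, 39^8≡81, 39^16≡61, 39^32≡21, 39^64≡41, 39^128≡81, 39^256≡61.
Since 505 = 1 + 8 + 16 + 32 + 64 + 128 + 256 in binary, 39^505 ≡ 39·81·61·21·41·81·61 ≡ 99 (mod 100).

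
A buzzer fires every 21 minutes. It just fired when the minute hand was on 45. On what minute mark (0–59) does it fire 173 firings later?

18

173·21 = 3633.
Dividing 3633 by 60 gives quotient 60 and remainder 33.
(45 + 33) mod 60 = 18.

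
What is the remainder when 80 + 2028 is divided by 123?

17

2028 − 16·123 = 60, so 2028 ≡ 60 (mod 123).
(80 + 60) mod 123 = 17.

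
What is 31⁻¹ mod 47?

44

47 = 1·31 + 16
31 = 1·16 + 15
16 = 1·15 + 1
15 = 15·1 + 0
Back-substituting gives 31·44 ≡ 1 (mod 47).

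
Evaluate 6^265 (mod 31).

Square-and-reduce mod 31: 6^1≡6, 6^2≡5, 6^4≡25, 6^8≡5, 6^16≡25, 6^32≡5, 6^64≡25, 6^128≡5, 6^256≡25.
Since 265 = 1 + 8 + 256 in binary, 6^265 ≡ 6·5·25 ≡ 6 (mod 31).

6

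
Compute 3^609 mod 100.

Square-and-reduce mod 100: 3^1≡3, 3^2≡9, 3^4≡81, 3^8≡61, 3^16≡21, 3^32≡41, 3^64≡81, 3^128≡61, 3^256≡21, 3^512≡41.
609 = 1 + 32 + 64 + 512, so 3^609 ≡ 3·41·81·41 ≡ 83 (mod 100).

83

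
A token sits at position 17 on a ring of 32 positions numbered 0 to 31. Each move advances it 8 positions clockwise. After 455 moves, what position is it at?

455·8 = 3640.
3640 mod 32 = 24 (since 113·32 = 3616).
(17 + 24) mod 32 = 9.

9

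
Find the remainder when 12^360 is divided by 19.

Square-and-reduce mod 19: 12^1≡12, 12^2≡11, 12^4≡7, 12^8≡11, 12^16≡7, 12^32≡11, 12^64≡7, 12^128≡11, 12^256≡7.
Since 360 = 8 + 32 + 64 + 256 in binary, 12^360 ≡ 11·11·7·7 ≡ 1 (mod 19).

1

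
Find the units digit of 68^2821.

The units digit of 68^n cycles with period 4: 8, 4, 2, 6, …
2821 mod 4 = 1, so the last digit matches 8^1 = 8.

8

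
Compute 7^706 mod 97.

66

Square-and-reduce mod 97: 7^1≡7, 7^2≡49, 7^4≡73, 7^8≡91, 7^16≡36, 7^32≡35, 7^64≡61, 7^128≡35, 7^256≡61, 7^512≡35.
706 = 2 + 64 + 128 + 512, so 7^706 ≡ 49·61·35·35 ≡ 66 (mod 97).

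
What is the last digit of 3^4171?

The units digit of 3^n cycles with period 4: 3, 9, 7, 1, …
4171 mod 4 = 3, so the last digit matches 3^3 = 7.

7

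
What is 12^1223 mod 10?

8

Last digits of 2^n: 2, 4, 8, 6 (period 4).
1223 mod 4 = 3, so the last digit matches 2^3 = 8.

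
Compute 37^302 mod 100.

By repeated squaring mod 100: 37^1≡37, 37^2≡69, 37^4≡61, 37^8≡21, 37^16≡41, 37^32≡81, 37^64≡61, 37^128≡21, 37^256≡41.
302 = 2 + 4 + 8 + 32 + 256, so 37^302 ≡ 69·61·21·81·41 ≡ 69 (mod 100).

69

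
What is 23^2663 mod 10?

7

The units digit of 23^n cycles with period 4: 3, 9, 7, 1, …
2663 leaves remainder 3 on division by 4, so 23^2663 ends in 7.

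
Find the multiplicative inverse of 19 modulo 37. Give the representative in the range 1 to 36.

19·2 = 38 = 1·37 + 1, so 19⁻¹ ≡ 2 (mod 37).

2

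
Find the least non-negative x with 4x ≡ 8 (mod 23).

4⁻¹ ≡ 6 (mod 23) because 4·6 = 24 = 1·23 + 1.
Multiplying both sides by 6: x ≡ 6·8 = 48 ≡ 2 (mod 23).

2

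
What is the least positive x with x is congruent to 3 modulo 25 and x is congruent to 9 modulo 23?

x ≡ 9 (mod 23) gives x ∈ {9, 32, 55, 78}.
The first of these with x mod 25 = 3 is 78.

78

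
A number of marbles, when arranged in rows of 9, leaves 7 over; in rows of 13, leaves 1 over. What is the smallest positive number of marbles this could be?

79

x ≡ 7 (mod 9) gives x ∈ {7, 16, 25, 34, 43, 52, 61, 70, …}.
The first of these with x mod 13 = 1 is 79.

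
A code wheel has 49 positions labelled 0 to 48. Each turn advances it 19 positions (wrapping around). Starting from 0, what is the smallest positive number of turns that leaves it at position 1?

49 = 2·19 + 11
19 = 1·11 + 8
11 = 1·8 + 3
8 = 2·3 + 2
3 = 1·2 + 1
2 = 2·1 + 0
Back-substituting gives 19·31 ≡ 1 (mod 49).

31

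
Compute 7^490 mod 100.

By repeated squaring mod 100: 7^1≡7, 7^2≡49, 7^4≡1, 7^8≡1, 7^16≡1, 7^32≡1, 7^64≡1, 7^128≡1, 7^256≡1.
490 = 2 + 8 + 32 + 64 + 128 + 256, so 7^490 ≡ 49·1·1·1·1·1 ≡ 49 (mod 100).

49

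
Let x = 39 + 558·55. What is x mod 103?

35

558·55 = 30690.
30690 mod 103 = 99 (since 297·103 = 30591).
(39 + 99) mod 103 = 35.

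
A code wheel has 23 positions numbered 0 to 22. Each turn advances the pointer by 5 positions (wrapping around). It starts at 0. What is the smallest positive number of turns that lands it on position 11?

The inverse of 5 mod 23 is 14 (since 5·14 = 70 ≡ 1).
So x ≡ 14·11 = 154 ≡ 16 (mod 23).

16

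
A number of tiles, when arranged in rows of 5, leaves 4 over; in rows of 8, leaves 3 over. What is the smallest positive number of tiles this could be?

x ≡ 4 (mod 5) gives x ∈ {4, 9, 14, 19}.
The first of these with x mod 8 = 3 is 19.

19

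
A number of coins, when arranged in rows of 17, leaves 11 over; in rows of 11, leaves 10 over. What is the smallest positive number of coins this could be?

Since 11·14 ≡ 1 (mod 17), take x = 10 + 11·((11−10)·14 mod 17) = 10 + 11·14 = 164.
Check: 164 mod 17 = 11, 164 mod 11 = 10.

164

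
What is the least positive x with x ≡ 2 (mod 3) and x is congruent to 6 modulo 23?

Since 23·2 ≡ 1 (mod 3), take x = 6 + 23·((2−6)·2 mod 3) = 6 + 23·1 = 29.
Check: 29 mod 3 = 2, 29 mod 23 = 6.

29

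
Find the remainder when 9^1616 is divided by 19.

Square-and-reduce mod 19: 9^1≡9, 9^2≡5, 9^4≡6, 9^8≡17, 9^16≡4, 9^32≡16, 9^64≡9, 9^128≡5, 9^256≡6, 9^512≡17, 9^1024≡4.
Since 1616 = 16 + 64 + 512 + 1024 in binary, 9^1616 ≡ 4·9·17·4 ≡ 16 (mod 19).

16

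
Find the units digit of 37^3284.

The units digit of 37^n cycles with period 4: 7, 9, 3, 1, …
3284 mod 4 = 0, so the last digit matches 7^4 = 1.

1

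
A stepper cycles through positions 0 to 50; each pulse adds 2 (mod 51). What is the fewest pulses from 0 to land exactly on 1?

2·26 = 52 = 1·51 + 1, so 2⁻¹ ≡ 26 (mod 51).

26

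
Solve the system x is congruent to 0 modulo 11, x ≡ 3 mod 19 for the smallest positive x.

22

x ≡ 0 (mod 11) gives x ∈ {0, 11, 22}.
The first of these with x mod 19 = 3 is 22.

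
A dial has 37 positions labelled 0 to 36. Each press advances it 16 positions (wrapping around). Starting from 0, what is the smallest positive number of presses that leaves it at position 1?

16·7 = 112 = 3·37 + 1, so 16⁻¹ ≡ 7 (mod 37).

7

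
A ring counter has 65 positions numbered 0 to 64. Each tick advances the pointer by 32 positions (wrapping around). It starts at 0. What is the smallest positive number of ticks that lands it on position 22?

21

32⁻¹ ≡ 63 (mod 65) because 32·63 = 2016 = 31·65 + 1.
So x ≡ 63·22 = 1386 ≡ 21 (mod 65).
Check: 32·21 = 672 = 10·65 + 22.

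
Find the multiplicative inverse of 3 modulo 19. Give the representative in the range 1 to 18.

19 = 6·3 + 1
3 = 3·1 + 0
Back-substituting gives 3·13 ≡ 1 (mod 19).

13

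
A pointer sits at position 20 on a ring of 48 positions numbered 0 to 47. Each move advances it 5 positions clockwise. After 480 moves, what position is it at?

480·5 = 2400.
2400 − 50·48 = 0, so 2400 ≡ 0 (mod 48).
(20 + 0) mod 48 = 20.

20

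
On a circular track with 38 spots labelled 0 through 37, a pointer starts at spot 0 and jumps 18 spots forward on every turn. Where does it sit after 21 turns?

21·18 = 378.
Dividing 378 by 38 gives quotient 9 and remainder 36.
(0 + 36) mod 38 = 36.

36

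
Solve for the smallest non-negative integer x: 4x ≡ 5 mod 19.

4⁻¹ ≡ 5 (mod 19) because 4·5 = 20 = 1·19 + 1.
Multiplying both sides by 5: x ≡ 5·5 = 25 ≡ 6 (mod 19).

6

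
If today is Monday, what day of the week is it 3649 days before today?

Saturday

3649 = 521·7 + 2, so 3649 mod 7 = 2.
Monday − 2 days → Saturday.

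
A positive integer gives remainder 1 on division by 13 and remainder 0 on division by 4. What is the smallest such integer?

Since 4·10 ≡ 1 (mod 13), take x = 0 + 4·((1−0)·10 mod 13) = 0 + 4·10 = 40.
Check: 40 mod 13 = 1, 40 mod 4 = 0.

40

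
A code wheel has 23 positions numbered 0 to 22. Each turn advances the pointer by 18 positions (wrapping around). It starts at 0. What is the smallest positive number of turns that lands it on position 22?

18⁻¹ ≡ 9 (mod 23) because 18·9 = 162 = 7·23 + 1.
So x ≡ 9·22 = 198 ≡ 14 (mod 23).

14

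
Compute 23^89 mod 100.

Successive squares of 23 mod 100: 23^1≡23, 23^2≡29, 23^4≡41, 23^8≡81, 23^16≡61, 23^32≡21, 23^64≡41.
89 = 1 + 8 + 16 + 64, so 23^89 ≡ 23·81·61·41 ≡ 63 (mod 100).

63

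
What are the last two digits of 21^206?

21

By repeated squaring mod 100: 21^1≡21, 21^2≡41, 21^4≡81, 21^8≡61, 21^16≡21, 21^32≡41, 21^64≡81, 21^128≡61.
Since 206 = 2 + 4 + 8 + 64 + 128 in binary, 21^206 ≡ 41·81·61·81·61 ≡ 21 (mod 100).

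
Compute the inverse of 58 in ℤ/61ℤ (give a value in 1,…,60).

20

61 = 1·58 + 3
58 = 19·3 + 1
3 = 3·1 + 0
Back-substituting gives 58·20 ≡ 1 (mod 61).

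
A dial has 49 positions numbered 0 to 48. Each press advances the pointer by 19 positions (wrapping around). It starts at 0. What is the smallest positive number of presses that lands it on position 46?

5

The inverse of 19 mod 49 is 31 (since 19·31 = 589 ≡ 1).
Multiplying both sides by 31: x ≡ 31·46 = 1426 ≡ 5 (mod 49).
Check: 19·5 = 95 = 1·49 + 46.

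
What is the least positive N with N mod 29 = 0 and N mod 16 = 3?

435

Since 16·20 ≡ 1 (mod 29), take x = 3 + 16·((0−3)·20 mod 29) = 3 + 16·27 = 435.
Check: 435 mod 29 = 0, 435 mod 16 = 3.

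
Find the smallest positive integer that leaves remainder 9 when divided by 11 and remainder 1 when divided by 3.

31

x ≡ 1 (mod 3) gives x ∈ {1, 4, 7, 10, 13, 16, 19, 22, …}.
The first of these with x mod 11 = 9 is 31.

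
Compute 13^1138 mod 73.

48

Square-and-reduce mod 73: 13^1≡13, 13^2≡23, 13^4≡18, 13^8≡32, 13^16≡2, 13^32≡4, 13^64≡16, 13^128≡37, 13^256≡55, 13^512≡32, 13^1024≡2.
1138 = 2 + 16 + 32 + 64 + 1024, so 13^1138 ≡ 23·2·4·16·2 ≡ 48 (mod 73).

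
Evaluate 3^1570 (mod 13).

3

Square-and-reduce mod 13: 3^1≡3, 3^2≡9, 3^4≡3, 3^8≡9, 3^16≡3, 3^32≡9, 3^64≡3, 3^128≡9, 3^256≡3, 3^512≡9, 3^1024≡3.
1570 = 2 + 32 + 512 + 1024, so 3^1570 ≡ 9·9·9·3 ≡ 3 (mod 13).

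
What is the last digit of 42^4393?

The units digit of 42^n cycles with period 4: 2, 4, 8, 6, …
4393 mod 4 = 1, so the last digit matches 2^1 = 2.

2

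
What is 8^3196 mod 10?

Last digits of 8^n: 8, 4, 2, 6 (period 4).
3196 mod 4 = 0, so the last digit matches 8^4 = 6.

6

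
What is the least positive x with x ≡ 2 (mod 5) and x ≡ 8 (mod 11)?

52

Since 11·1 ≡ 1 (mod 5), take x = 8 + 11·((2−8)·1 mod 5) = 8 + 11·4 = 52.
Check: 52 mod 5 = 2, 52 mod 11 = 8.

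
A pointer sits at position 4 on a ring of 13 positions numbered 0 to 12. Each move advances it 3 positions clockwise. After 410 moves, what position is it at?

410·3 = 1230.
Dividing 1230 by 13 gives quotient 94 and remainder 8.
(4 + 8) mod 13 = 12.

12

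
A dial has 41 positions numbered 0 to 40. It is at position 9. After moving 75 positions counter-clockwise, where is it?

Dividing 75 by 41 gives quotient 1 and remainder 34.
(9 − 34) mod 41 = 16.

16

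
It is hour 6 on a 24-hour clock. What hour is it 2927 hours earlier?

2927 = 121·24 + 23, so 2927 mod 24 = 23.
(6 − 23) mod 24 = 7.

7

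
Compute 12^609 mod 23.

13

Successive squares of 12 mod 23: 12^1≡12, 12^2≡6, 12^4≡13, 12^8≡8, 12^16≡18, 12^32≡2, 12^64≡4, 12^128≡16, 12^256≡3, 12^512≡9.
Since 609 = 1 + 32 + 64 + 512 in binary, 12^609 ≡ 12·2·4·9 ≡ 13 (mod 23).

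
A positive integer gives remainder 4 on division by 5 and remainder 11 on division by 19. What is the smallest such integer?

49

Since 19·4 ≡ 1 (mod 5), take x = 11 + 19·((4−11)·4 mod 5) = 11 + 19·2 = 49.
Check: 49 mod 5 = 4, 49 mod 19 = 11.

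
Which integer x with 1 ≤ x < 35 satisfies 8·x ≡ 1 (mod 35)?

22

35 = 4·8 + 3
8 = 2·3 + 2
3 = 1·2 + 1
2 = 2·1 + 0
Back-substituting gives 8·22 ≡ 1 (mod 35).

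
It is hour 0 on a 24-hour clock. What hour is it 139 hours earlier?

5

139 = 5·24 + 19, so 139 mod 24 = 19.
(0 − 19) mod 24 = 5.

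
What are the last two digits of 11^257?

Square-and-reduce mod 100: 11^1≡11, 11^2≡21, 11^4≡41, 11^8≡81, 11^16≡61, 11^32≡21, 11^64≡41, 11^128≡81, 11^256≡61.
Since 257 = 1 + 256 in binary, 11^257 ≡ 11·61 ≡ 71 (mod 100).

71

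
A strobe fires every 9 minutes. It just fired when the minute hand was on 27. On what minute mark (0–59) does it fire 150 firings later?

57

150·9 = 1350.
Dividing 1350 by 60 gives quotient 22 and remainder 30.
(27 + 30) mod 60 = 57.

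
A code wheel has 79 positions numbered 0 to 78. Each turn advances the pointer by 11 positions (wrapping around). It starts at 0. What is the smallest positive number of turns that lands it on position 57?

77

11⁻¹ ≡ 36 (mod 79) because 11·36 = 396 = 5·79 + 1.
Multiplying both sides by 36: x ≡ 36·57 = 2052 ≡ 77 (mod 79).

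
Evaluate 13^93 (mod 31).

Square-and-reduce mod 31: 13^1≡13, 13^2≡14, 13^4≡10, 13^8≡7, 13^16≡18, 13^32≡14, 13^64≡10.
Since 93 = 1 + 4 + 8 + 16 + 64 in binary, 13^93 ≡ 13·10·7·18·10 ≡ 27 (mod 31).

27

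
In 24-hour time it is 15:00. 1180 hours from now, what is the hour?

1180 mod 24 = 4 (since 49·24 = 1176).
(15 + 4) mod 24 = 19.

19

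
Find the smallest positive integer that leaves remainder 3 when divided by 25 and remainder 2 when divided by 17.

53

x ≡ 2 (mod 17) gives x ∈ {2, 19, 36, 53}.
The first of these with x mod 25 = 3 is 53.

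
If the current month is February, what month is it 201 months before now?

201 − 16·12 = 9, so 201 ≡ 9 (mod 12).
February − 9 months → May.

May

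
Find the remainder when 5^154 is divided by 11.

Square-and-reduce mod 11: 5^1≡5, 5^2≡3, 5^4≡9, 5^8≡4, 5^16≡5, 5^32≡3, 5^64≡9, 5^128≡4.
Since 154 = 2 + 8 + 16 + 128 in binary, 5^154 ≡ 3·4·5·4 ≡ 9 (mod 11).

9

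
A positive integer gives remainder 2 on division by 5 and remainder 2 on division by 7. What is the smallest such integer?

x ≡ 2 (mod 5) gives x ∈ {2}.
The first of these with x mod 7 = 2 is 2.

2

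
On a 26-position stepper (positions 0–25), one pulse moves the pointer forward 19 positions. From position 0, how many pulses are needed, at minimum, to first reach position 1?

11

19·11 = 209 = 8·26 + 1, so 19⁻¹ ≡ 11 (mod 26).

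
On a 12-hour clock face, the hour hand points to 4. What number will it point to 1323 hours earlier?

1323 = 110·12 + 3, so 1323 mod 12 = 3.
4 − 3 → 1 on a 12-hour dial.

1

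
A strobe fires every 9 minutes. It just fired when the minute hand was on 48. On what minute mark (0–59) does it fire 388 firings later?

388·9 = 3492.
3492 = 58·60 + 12, so 3492 mod 60 = 12.
(48 + 12) mod 60 = 0.

0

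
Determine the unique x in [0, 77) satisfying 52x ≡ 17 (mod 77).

64

52⁻¹ ≡ 40 (mod 77) because 52·40 = 2080 = 27·77 + 1.
Multiplying both sides by 40: x ≡ 40·17 = 680 ≡ 64 (mod 77).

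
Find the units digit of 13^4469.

3

The units digit of 13^n cycles with period 4: 3, 9, 7, 1, …
4469 mod 4 = 1, so the last digit matches 3^1 = 3.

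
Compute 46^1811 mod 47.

46

Square-and-reduce mod 47: 46^1≡46, 46^2≡1, 46^4≡1, 46^8≡1, 46^16≡1, 46^32≡1, 46^64≡1, 46^128≡1, 46^256≡1, 46^512≡1, 46^1024≡1.
Since 1811 = 1 + 2 + 16 + 256 + 512 + 1024 in binary, 46^1811 ≡ 46·1·1·1·1·1 ≡ 46 (mod 47).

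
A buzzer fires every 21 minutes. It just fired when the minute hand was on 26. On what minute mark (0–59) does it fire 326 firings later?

32

326·21 = 6846.
Dividing 6846 by 60 gives quotient 114 and remainder 6.
(26 + 6) mod 60 = 32.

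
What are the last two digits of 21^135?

01

Successive squares of 21 mod 100: 21^1≡21, 21^2≡41, 21^4≡81, 21^8≡61, 21^16≡21, 21^32≡41, 21^64≡81, 21^128≡61.
Since 135 = 1 + 2 + 4 + 128 in binary, 21^135 ≡ 21·41·81·61 ≡ 1 (mod 100).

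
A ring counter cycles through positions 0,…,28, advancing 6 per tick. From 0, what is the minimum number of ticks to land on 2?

6⁻¹ ≡ 5 (mod 29) because 6·5 = 30 = 1·29 + 1.
So x ≡ 5·2 = 10 ≡ 10 (mod 29).

10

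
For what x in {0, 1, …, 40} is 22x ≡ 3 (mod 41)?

2

22⁻¹ ≡ 28 (mod 41) because 22·28 = 616 = 15·41 + 1.
Multiplying both sides by 28: x ≡ 28·3 = 84 ≡ 2 (mod 41).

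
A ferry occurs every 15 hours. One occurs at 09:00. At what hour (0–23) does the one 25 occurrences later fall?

25·15 = 375.
375 = 15·24 + 15, so 375 mod 24 = 15.
(9 + 15) mod 24 = 0.

0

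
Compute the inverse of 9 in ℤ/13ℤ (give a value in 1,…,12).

9·3 = 27 = 2·13 + 1, so 9⁻¹ ≡ 3 (mod 13).

3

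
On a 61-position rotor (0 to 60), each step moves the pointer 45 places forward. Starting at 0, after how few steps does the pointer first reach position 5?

The inverse of 45 mod 61 is 19 (since 45·19 = 855 ≡ 1).
Multiplying both sides by 19: x ≡ 19·5 = 95 ≡ 34 (mod 61).

34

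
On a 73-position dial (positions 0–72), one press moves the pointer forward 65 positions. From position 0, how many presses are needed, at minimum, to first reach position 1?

65·9 = 585 = 8·73 + 1, so 65⁻¹ ≡ 9 (mod 73).

9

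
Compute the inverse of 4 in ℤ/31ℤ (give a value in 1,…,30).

8

31 = 7·4 + 3
4 = 1·3 + 1
3 = 3·1 + 0
Back-substituting gives 4·8 ≡ 1 (mod 31).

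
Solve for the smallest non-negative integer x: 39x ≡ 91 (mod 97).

39⁻¹ ≡ 5 (mod 97) because 39·5 = 195 = 2·97 + 1.
So x ≡ 5·91 = 455 ≡ 67 (mod 97).

67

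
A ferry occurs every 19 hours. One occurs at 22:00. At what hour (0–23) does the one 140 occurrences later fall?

18

140·19 = 2660.
2660 mod 24 = 20 (since 110·24 = 2640).
(22 + 20) mod 24 = 18.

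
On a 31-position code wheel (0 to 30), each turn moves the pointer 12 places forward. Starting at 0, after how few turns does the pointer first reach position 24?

12⁻¹ ≡ 13 (mod 31) because 12·13 = 156 = 5·31 + 1.
Multiplying both sides by 13: x ≡ 13·24 = 312 ≡ 2 (mod 31).
Check: 12·2 = 24 = 0·31 + 24.

2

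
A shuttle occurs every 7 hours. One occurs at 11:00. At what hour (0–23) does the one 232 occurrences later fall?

232·7 = 1624.
1624 mod 24 = 16 (since 67·24 = 1608).
(11 + 16) mod 24 = 3.

3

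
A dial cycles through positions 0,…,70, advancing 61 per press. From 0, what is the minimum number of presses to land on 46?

The inverse of 61 mod 71 is 7 (since 61·7 = 427 ≡ 1).
So x ≡ 7·46 = 322 ≡ 38 (mod 71).

38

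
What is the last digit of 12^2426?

4

The units digit of 12^n cycles with period 4: 2, 4, 8, 6, …
2426 mod 4 = 2, so the last digit matches 2^2 = 4.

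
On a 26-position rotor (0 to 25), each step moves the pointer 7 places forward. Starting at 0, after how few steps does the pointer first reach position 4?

8

7⁻¹ ≡ 15 (mod 26) because 7·15 = 105 = 4·26 + 1.
So x ≡ 15·4 = 60 ≡ 8 (mod 26).
Check: 7·8 = 56 = 2·26 + 4.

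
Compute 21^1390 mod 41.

40

By repeated squaring mod 41: 21^1≡21, 21^2≡31, 21^4≡18, 21^8≡37, 21^16≡16, 21^32≡10, 21^64≡18, 21^128≡37, 21^256≡16, 21^512≡10, 21^1024≡18.
Since 1390 = 2 + 4 + 8 + 32 + 64 + 256 + 1024 in binary, 21^1390 ≡ 31·18·37·10·18·16·18 ≡ 40 (mod 41).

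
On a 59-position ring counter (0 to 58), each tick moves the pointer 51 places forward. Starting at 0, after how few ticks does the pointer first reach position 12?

51⁻¹ ≡ 22 (mod 59) because 51·22 = 1122 = 19·59 + 1.
Multiplying both sides by 22: x ≡ 22·12 = 264 ≡ 28 (mod 59).

28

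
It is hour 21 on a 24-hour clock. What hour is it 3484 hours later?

Dividing 3484 by 24 gives quotient 145 and remainder 4.
(21 + 4) mod 24 = 1.

1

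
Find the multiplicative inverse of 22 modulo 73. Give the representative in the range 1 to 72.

22·10 = 220 = 3·73 + 1, so 22⁻¹ ≡ 10 (mod 73).

10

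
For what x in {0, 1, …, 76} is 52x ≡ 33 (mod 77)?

11

52⁻¹ ≡ 40 (mod 77) because 52·40 = 2080 = 27·77 + 1.
So x ≡ 40·33 = 1320 ≡ 11 (mod 77).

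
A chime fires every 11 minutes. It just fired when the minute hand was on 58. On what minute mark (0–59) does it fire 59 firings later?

47

59·11 = 649.
Dividing 649 by 60 gives quotient 10 and remainder 49.
(58 + 49) mod 60 = 47.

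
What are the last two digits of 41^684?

61

By repeated squaring mod 100: 41^1≡41, 41^2≡81, 41^4≡61, 41^8≡21, 41^16≡41, 41^32≡81, 41^64≡61, 41^128≡21, 41^256≡41, 41^512≡81.
Since 684 = 4 + 8 + 32 + 128 + 512 in binary, 41^684 ≡ 61·21·81·21·81 ≡ 61 (mod 100).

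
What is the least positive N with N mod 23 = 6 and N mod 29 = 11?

98

x ≡ 6 (mod 23) gives x ∈ {6, 29, 52, 75, 98}.
The first of these with x mod 29 = 11 is 98.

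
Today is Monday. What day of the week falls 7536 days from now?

7536 = 1076·7 + 4, so 7536 mod 7 = 4.
Monday + 4 days → Friday.

Friday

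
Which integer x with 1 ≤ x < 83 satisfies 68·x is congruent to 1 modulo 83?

11

83 = 1·68 + 15
68 = 4·15 + 8
15 = 1·8 + 7
8 = 1·7 + 1
7 = 7·1 + 0
Back-substituting gives 68·11 ≡ 1 (mod 83).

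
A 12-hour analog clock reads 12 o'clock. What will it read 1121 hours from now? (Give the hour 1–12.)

1121 − 93·12 = 5, so 1121 ≡ 5 (mod 12).
12 + 5 → 5 on a 12-hour dial.

5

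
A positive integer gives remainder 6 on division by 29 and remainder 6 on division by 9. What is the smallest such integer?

6

x ≡ 6 (mod 9) gives x ∈ {6}.
The first of these with x mod 29 = 6 is 6.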